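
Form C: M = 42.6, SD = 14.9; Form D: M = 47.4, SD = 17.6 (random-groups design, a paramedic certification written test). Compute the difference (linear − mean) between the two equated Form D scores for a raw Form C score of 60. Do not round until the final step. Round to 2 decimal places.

3.15

Mean-equated: 60 + (47.4 − 42.6) = 64.80
Linear-equated: (17.6/14.9)(60 − 42.6) + 47.4 = 67.953
Difference = 67.953 − 64.80 = 3.15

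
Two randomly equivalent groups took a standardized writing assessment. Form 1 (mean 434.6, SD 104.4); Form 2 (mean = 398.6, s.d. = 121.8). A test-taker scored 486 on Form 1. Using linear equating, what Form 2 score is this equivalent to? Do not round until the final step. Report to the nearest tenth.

458.6

Linear equating: y = (SD_Y/SD_X)(x − M_X) + M_Y
y = (121.8/104.4)(486 − 434.6) + 398.6
y = 1.166667 × 51.4 + 398.6 = 59.9667 + 398.6 = 458.6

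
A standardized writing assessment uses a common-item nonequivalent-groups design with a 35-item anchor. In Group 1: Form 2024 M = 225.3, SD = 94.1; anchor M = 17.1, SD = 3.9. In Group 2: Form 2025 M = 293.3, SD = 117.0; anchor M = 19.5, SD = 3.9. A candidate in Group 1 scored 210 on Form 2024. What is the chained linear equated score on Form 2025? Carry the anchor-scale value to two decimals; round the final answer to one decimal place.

202.4

Form 2024 → anchor (Group 1): v = (3.9/94.1)(210 − 225.3) + 17.1 = 16.47
anchor → Form 2025 (Group 2): y = (117.0/3.9)(16.47 − 19.5) + 293.3 = 202.4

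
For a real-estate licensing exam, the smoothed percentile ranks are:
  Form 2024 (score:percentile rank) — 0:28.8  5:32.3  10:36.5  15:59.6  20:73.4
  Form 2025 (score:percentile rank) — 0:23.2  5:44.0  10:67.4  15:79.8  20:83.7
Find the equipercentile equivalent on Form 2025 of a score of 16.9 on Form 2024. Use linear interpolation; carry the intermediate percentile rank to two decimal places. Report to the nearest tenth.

9.5

PR of 16.9 on Form 2024: 59.6 + (16.9 − 15)/(20 − 15) × (73.4 − 59.6) = 64.84
On Form 2025, PR 64.84 falls between score 5 (PR 44.0) and 10 (PR 67.4).
Interpolate: 5 + (64.84 − 44.0)/(67.4 − 44.0) × (10 − 5) = 9.5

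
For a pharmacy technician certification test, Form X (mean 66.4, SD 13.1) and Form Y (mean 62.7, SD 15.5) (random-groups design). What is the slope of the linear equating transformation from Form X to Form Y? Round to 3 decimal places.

1.183

A = SD_Y / SD_X = 15.5 / 13.1 = 1.183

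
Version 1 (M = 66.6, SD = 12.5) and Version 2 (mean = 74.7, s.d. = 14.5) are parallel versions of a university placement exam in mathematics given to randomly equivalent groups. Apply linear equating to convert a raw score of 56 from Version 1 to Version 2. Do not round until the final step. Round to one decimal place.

62.4

Linear equating: y = (SD_Y/SD_X)(x − M_X) + M_Y
y = (14.5/12.5)(56 − 66.6) + 74.7
y = 1.160000 × -10.6 + 74.7 = -12.2960 + 74.7 = 62.4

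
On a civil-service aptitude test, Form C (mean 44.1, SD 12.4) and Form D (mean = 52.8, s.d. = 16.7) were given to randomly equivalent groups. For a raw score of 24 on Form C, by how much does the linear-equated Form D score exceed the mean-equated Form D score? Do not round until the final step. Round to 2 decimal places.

Mean-equated: 24 + (52.8 − 44.1) = 32.70
Linear-equated: (16.7/12.4)(24 − 44.1) + 52.8 = 25.730
Difference = 25.730 − 32.70 = -6.97

-6.97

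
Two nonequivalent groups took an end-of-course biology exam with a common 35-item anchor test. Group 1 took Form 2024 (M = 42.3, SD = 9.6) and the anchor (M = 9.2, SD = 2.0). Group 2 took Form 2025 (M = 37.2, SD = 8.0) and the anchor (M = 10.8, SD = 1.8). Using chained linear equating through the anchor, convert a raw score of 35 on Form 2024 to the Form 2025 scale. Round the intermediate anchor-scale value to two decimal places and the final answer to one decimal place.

Form 2024 → anchor (Group 1): v = (2.0/9.6)(35 − 42.3) + 9.2 = 7.68
anchor → Form 2025 (Group 2): y = (8.0/1.8)(7.68 − 10.8) + 37.2 = 23.3

23.3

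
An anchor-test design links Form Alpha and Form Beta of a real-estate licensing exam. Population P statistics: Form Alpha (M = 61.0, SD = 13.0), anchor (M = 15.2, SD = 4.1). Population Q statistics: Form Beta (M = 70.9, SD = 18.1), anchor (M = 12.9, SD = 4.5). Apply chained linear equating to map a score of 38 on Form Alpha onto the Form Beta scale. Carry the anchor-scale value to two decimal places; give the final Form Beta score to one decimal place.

51.0

Form Alpha → anchor (Population P): v = (4.1/13.0)(38 − 61.0) + 15.2 = 7.95
anchor → Form Beta (Population Q): y = (18.1/4.5)(7.95 − 12.9) + 70.9 = 51.0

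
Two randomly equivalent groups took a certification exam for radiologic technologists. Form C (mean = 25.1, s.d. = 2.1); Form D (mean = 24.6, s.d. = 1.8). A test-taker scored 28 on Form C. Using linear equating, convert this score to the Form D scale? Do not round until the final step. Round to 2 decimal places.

Linear equating: y = (SD_Y/SD_X)(x − M_X) + M_Y
y = (1.8/2.1)(28 − 25.1) + 24.6
y = 0.857143 × 2.9 + 24.6 = 2.4857 + 24.6 = 27.09

27.09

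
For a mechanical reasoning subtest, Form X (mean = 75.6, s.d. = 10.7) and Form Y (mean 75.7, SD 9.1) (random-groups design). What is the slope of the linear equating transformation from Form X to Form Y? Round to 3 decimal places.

0.850

A = SD_Y / SD_X = 9.1 / 10.7 = 0.850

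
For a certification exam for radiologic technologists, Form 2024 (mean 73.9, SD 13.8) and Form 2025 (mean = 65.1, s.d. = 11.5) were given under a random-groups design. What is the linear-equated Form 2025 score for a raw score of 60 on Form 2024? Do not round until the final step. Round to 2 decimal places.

53.52

Linear equating: y = (SD_Y/SD_X)(x − M_X) + M_Y
y = (11.5/13.8)(60 − 73.9) + 65.1
y = 0.833333 × -13.9 + 65.1 = -11.5833 + 65.1 = 53.52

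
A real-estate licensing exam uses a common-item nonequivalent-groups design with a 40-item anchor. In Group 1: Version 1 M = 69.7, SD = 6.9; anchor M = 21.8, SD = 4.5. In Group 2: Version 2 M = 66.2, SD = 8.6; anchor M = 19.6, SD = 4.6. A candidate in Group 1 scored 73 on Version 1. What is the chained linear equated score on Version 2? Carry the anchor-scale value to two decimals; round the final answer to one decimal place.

74.3

Version 1 → anchor (Group 1): v = (4.5/6.9)(73 − 69.7) + 21.8 = 23.95
anchor → Version 2 (Group 2): y = (8.6/4.6)(23.95 − 19.6) + 66.2 = 74.3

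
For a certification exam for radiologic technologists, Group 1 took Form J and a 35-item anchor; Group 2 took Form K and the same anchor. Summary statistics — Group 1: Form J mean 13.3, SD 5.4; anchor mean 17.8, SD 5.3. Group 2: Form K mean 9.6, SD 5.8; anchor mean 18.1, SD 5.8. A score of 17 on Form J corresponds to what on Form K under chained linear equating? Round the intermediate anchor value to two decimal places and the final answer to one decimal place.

Form J → anchor (Group 1): v = (5.3/5.4)(17 − 13.3) + 17.8 = 21.43
anchor → Form K (Group 2): y = (5.8/5.8)(21.43 − 18.1) + 9.6 = 12.9

12.9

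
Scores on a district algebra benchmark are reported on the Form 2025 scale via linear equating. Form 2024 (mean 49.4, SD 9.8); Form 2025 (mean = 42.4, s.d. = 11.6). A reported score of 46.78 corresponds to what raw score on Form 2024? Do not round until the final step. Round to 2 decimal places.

53.10

Invert y = (SD_Y/SD_X)(x − M_X) + M_Y:
x = (SD_X/SD_Y)(y − M_Y) + M_X = (9.8/11.6)(46.78 − 42.4) + 49.4
x = 0.844828 × 4.380 + 49.4 = 53.10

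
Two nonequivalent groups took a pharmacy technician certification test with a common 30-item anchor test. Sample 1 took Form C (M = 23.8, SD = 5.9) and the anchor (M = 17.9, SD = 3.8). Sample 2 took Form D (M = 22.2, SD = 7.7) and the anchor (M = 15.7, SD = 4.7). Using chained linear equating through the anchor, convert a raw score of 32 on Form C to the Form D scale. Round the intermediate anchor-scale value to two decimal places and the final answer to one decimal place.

34.5

Form C → anchor (Sample 1): v = (3.8/5.9)(32 − 23.8) + 17.9 = 23.18
anchor → Form D (Sample 2): y = (7.7/4.7)(23.18 − 15.7) + 22.2 = 34.5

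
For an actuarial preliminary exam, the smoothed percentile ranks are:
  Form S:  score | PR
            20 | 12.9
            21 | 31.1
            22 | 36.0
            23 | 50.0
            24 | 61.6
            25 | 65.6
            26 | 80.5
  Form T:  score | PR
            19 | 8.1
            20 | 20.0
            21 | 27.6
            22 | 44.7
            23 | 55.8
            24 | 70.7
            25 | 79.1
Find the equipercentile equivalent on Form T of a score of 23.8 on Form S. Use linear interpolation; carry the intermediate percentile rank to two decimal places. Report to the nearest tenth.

PR of 23.8 on Form S: 50.0 + (23.8 − 23)/(24 − 23) × (61.6 − 50.0) = 59.28
On Form T, PR 59.28 falls between score 23 (PR 55.8) and 24 (PR 70.7).
Interpolate: 23 + (59.28 − 55.8)/(70.7 − 55.8) × (24 − 23) = 23.2

23.2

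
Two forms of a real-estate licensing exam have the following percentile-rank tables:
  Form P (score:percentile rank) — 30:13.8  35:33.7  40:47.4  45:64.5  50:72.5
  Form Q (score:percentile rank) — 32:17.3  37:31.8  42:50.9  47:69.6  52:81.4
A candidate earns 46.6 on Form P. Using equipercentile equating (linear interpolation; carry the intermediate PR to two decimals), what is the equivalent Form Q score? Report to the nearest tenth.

46.3

PR of 46.6 on Form P: 64.5 + (46.6 − 45)/(50 − 45) × (72.5 − 64.5) = 67.06
On Form Q, PR 67.06 falls between score 42 (PR 50.9) and 47 (PR 69.6).
Interpolate: 42 + (67.06 − 50.9)/(69.6 − 50.9) × (47 − 42) = 46.3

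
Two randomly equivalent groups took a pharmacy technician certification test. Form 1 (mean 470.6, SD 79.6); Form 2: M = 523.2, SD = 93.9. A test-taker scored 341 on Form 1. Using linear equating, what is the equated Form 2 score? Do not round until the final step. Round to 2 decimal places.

370.32

Linear equating: y = (SD_Y/SD_X)(x − M_X) + M_Y
y = (93.9/79.6)(341 − 470.6) + 523.2
y = 1.179648 × -129.6 + 523.2 = -152.8824 + 523.2 = 370.32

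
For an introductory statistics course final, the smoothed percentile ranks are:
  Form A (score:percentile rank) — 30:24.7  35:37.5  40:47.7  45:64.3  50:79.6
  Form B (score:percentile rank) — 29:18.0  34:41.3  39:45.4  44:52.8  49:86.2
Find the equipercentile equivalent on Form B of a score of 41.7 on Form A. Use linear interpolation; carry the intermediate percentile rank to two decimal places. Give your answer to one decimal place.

44.1

PR of 41.7 on Form A: 47.7 + (41.7 − 40)/(45 − 40) × (64.3 − 47.7) = 53.34
On Form B, PR 53.34 falls between score 44 (PR 52.8) and 49 (PR 86.2).
Interpolate: 44 + (53.34 − 52.8)/(86.2 − 52.8) × (49 − 44) = 44.1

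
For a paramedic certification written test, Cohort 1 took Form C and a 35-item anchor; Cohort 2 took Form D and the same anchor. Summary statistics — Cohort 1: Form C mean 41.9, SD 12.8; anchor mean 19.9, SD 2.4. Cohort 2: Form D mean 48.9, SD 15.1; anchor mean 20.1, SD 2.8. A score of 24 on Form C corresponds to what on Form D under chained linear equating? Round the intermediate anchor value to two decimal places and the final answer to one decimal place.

29.7

Form C → anchor (Cohort 1): v = (2.4/12.8)(24 − 41.9) + 19.9 = 16.54
anchor → Form D (Cohort 2): y = (15.1/2.8)(16.54 − 20.1) + 48.9 = 29.7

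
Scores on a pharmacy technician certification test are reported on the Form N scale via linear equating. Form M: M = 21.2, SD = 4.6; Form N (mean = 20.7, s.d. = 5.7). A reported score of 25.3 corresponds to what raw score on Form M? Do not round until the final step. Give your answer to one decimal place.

24.9

Invert y = (SD_Y/SD_X)(x − M_X) + M_Y:
x = (SD_X/SD_Y)(y − M_Y) + M_X = (4.6/5.7)(25.3 − 20.7) + 21.2
x = 0.807018 × 4.600 + 21.2 = 24.9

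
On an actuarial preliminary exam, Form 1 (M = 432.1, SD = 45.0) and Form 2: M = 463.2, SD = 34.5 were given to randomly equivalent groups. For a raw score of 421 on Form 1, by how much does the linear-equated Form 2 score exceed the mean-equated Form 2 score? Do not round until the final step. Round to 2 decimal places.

Mean-equated: 421 + (463.2 − 432.1) = 452.10
Linear-equated: (34.5/45.0)(421 − 432.1) + 463.2 = 454.690
Difference = 454.690 − 452.10 = 2.59

2.59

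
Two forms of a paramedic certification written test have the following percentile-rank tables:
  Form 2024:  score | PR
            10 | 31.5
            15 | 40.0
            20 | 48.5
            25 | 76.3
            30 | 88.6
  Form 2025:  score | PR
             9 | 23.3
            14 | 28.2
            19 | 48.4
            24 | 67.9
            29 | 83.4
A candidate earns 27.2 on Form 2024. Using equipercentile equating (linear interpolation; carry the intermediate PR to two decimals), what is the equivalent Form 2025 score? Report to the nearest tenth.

PR of 27.2 on Form 2024: 76.3 + (27.2 − 25)/(30 − 25) × (88.6 − 76.3) = 81.71
On Form 2025, PR 81.71 falls between score 24 (PR 67.9) and 29 (PR 83.4).
Interpolate: 24 + (81.71 − 67.9)/(83.4 − 67.9) × (29 − 24) = 28.5

28.5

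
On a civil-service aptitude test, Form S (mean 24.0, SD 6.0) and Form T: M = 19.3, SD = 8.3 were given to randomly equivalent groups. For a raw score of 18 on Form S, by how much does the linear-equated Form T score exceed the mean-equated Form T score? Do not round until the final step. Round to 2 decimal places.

-2.30

Mean-equated: 18 + (19.3 − 24.0) = 13.30
Linear-equated: (8.3/6.0)(18 − 24.0) + 19.3 = 11.000
Difference = 11.000 − 13.30 = -2.30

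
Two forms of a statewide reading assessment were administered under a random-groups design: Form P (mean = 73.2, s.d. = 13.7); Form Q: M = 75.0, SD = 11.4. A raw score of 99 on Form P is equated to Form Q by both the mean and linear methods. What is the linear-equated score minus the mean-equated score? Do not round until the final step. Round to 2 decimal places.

-4.33

Mean-equated: 99 + (75.0 − 73.2) = 100.80
Linear-equated: (11.4/13.7)(99 − 73.2) + 75.0 = 96.469
Difference = 96.469 − 100.80 = -4.33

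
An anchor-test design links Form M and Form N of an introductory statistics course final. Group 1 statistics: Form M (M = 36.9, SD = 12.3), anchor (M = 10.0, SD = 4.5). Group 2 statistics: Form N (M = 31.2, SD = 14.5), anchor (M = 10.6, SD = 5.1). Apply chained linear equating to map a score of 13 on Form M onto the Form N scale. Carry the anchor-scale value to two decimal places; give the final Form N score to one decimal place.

4.6

Form M → anchor (Group 1): v = (4.5/12.3)(13 − 36.9) + 10.0 = 1.26
anchor → Form N (Group 2): y = (14.5/5.1)(1.26 − 10.6) + 31.2 = 4.6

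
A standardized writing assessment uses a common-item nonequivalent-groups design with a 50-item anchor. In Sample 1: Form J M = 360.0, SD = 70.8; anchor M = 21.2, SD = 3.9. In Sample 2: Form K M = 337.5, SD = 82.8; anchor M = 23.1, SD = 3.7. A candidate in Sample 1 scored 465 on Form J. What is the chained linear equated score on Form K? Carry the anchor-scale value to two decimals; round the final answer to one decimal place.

Form J → anchor (Sample 1): v = (3.9/70.8)(465 − 360.0) + 21.2 = 26.98
anchor → Form K (Sample 2): y = (82.8/3.7)(26.98 − 23.1) + 337.5 = 424.3

424.3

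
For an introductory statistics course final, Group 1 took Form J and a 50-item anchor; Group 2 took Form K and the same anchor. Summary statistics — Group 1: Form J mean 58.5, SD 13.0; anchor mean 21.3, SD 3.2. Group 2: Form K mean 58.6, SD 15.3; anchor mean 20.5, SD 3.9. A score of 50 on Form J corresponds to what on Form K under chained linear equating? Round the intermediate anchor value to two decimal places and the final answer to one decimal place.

53.5

Form J → anchor (Group 1): v = (3.2/13.0)(50 − 58.5) + 21.3 = 19.21
anchor → Form K (Group 2): y = (15.3/3.9)(19.21 − 20.5) + 58.6 = 53.5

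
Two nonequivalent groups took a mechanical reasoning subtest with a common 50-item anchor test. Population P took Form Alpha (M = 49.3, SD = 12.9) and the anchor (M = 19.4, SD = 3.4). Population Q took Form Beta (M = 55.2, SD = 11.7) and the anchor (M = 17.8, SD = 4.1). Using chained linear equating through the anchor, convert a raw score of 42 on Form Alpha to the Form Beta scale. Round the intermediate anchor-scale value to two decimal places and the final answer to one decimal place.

54.3

Form Alpha → anchor (Population P): v = (3.4/12.9)(42 − 49.3) + 19.4 = 17.48
anchor → Form Beta (Population Q): y = (11.7/4.1)(17.48 − 17.8) + 55.2 = 54.3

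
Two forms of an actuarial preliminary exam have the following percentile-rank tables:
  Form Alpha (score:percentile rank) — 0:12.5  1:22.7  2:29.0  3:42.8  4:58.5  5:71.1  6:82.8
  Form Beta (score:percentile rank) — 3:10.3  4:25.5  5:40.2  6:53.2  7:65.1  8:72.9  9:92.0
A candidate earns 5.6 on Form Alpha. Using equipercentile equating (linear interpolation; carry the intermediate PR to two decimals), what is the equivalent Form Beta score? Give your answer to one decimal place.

8.3

PR of 5.6 on Form Alpha: 71.1 + (5.6 − 5)/(6 − 5) × (82.8 − 71.1) = 78.12
On Form Beta, PR 78.12 falls between score 8 (PR 72.9) and 9 (PR 92.0).
Interpolate: 8 + (78.12 − 72.9)/(92.0 − 72.9) × (9 − 8) = 8.3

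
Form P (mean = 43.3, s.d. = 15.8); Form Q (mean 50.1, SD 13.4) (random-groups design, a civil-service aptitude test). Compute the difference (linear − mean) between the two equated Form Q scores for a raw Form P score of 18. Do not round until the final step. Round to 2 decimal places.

3.84

Mean-equated: 18 + (50.1 − 43.3) = 24.80
Linear-equated: (13.4/15.8)(18 − 43.3) + 50.1 = 28.643
Difference = 28.643 − 24.80 = 3.84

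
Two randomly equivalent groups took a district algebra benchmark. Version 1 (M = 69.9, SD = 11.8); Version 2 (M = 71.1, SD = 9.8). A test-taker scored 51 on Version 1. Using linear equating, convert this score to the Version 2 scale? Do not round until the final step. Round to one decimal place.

Linear equating: y = (SD_Y/SD_X)(x − M_X) + M_Y
y = (9.8/11.8)(51 − 69.9) + 71.1
y = 0.830508 × -18.9 + 71.1 = -15.6966 + 71.1 = 55.4

55.4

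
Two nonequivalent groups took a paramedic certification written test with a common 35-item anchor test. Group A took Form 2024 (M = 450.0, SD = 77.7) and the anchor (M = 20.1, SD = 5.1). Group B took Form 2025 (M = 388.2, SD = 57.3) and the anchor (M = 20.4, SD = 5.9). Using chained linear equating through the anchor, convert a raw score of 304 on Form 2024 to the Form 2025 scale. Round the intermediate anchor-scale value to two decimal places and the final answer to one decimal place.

Form 2024 → anchor (Group A): v = (5.1/77.7)(304 − 450.0) + 20.1 = 10.52
anchor → Form 2025 (Group B): y = (57.3/5.9)(10.52 − 20.4) + 388.2 = 292.2

292.2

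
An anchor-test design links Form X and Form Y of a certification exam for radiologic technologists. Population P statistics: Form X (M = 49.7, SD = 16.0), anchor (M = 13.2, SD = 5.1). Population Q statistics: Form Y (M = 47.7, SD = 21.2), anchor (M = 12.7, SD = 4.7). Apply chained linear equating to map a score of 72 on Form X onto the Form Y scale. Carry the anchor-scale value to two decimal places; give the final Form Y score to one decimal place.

Form X → anchor (Population P): v = (5.1/16.0)(72 − 49.7) + 13.2 = 20.31
anchor → Form Y (Population Q): y = (21.2/4.7)(20.31 − 12.7) + 47.7 = 82.0

82.0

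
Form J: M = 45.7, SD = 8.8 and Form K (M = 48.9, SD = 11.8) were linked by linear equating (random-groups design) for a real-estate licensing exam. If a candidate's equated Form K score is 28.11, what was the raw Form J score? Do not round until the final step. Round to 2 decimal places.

Invert y = (SD_Y/SD_X)(x − M_X) + M_Y:
x = (SD_X/SD_Y)(y − M_Y) + M_X = (8.8/11.8)(28.11 − 48.9) + 45.7
x = 0.745763 × -20.790 + 45.7 = 30.20

30.20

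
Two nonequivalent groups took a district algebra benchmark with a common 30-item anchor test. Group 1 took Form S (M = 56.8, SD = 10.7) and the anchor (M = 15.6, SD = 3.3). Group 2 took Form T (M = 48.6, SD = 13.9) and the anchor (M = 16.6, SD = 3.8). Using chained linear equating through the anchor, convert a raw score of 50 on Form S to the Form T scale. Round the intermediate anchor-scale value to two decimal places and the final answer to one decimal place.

Form S → anchor (Group 1): v = (3.3/10.7)(50 − 56.8) + 15.6 = 13.50
anchor → Form T (Group 2): y = (13.9/3.8)(13.50 − 16.6) + 48.6 = 37.3

37.3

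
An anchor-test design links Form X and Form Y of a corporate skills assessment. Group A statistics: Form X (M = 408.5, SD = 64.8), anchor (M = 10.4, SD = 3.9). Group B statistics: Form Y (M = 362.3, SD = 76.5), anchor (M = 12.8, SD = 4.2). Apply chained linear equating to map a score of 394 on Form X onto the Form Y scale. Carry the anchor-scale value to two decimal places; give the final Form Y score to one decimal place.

Form X → anchor (Group A): v = (3.9/64.8)(394 − 408.5) + 10.4 = 9.53
anchor → Form Y (Group B): y = (76.5/4.2)(9.53 − 12.8) + 362.3 = 302.7

302.7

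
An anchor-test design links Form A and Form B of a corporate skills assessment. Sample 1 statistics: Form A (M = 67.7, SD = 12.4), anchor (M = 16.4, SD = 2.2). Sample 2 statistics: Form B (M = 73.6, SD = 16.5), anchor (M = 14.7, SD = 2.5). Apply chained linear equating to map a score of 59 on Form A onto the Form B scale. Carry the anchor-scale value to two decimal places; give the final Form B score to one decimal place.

Form A → anchor (Sample 1): v = (2.2/12.4)(59 − 67.7) + 16.4 = 14.86
anchor → Form B (Sample 2): y = (16.5/2.5)(14.86 − 14.7) + 73.6 = 74.7

74.7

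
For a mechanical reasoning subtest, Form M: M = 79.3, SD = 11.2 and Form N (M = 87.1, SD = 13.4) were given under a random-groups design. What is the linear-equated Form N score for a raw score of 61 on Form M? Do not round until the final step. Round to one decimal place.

Linear equating: y = (SD_Y/SD_X)(x − M_X) + M_Y
y = (13.4/11.2)(61 − 79.3) + 87.1
y = 1.196429 × -18.3 + 87.1 = -21.8946 + 87.1 = 65.2

65.2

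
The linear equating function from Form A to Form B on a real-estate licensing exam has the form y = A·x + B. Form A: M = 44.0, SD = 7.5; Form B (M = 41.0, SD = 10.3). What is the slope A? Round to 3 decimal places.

1.373

A = SD_Y / SD_X = 10.3 / 7.5 = 1.373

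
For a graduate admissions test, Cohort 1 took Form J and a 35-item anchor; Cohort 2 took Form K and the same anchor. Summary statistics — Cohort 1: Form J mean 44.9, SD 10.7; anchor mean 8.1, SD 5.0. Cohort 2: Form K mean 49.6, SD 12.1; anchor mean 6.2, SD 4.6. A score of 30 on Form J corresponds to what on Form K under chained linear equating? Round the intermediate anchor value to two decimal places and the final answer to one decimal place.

Form J → anchor (Cohort 1): v = (5.0/10.7)(30 − 44.9) + 8.1 = 1.14
anchor → Form K (Cohort 2): y = (12.1/4.6)(1.14 − 6.2) + 49.6 = 36.3

36.3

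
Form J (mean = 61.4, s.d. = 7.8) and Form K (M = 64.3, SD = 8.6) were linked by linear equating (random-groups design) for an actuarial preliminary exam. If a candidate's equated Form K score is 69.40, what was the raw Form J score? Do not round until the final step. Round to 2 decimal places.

66.03

Invert y = (SD_Y/SD_X)(x − M_X) + M_Y:
x = (SD_X/SD_Y)(y − M_Y) + M_X = (7.8/8.6)(69.40 − 64.3) + 61.4
x = 0.906977 × 5.100 + 61.4 = 66.03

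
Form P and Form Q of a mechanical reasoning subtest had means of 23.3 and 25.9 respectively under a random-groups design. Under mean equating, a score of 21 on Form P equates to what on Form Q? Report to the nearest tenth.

Mean equating: y = x + (M_Y − M_X) = 21 + (25.9 − 23.3) = 23.6

23.6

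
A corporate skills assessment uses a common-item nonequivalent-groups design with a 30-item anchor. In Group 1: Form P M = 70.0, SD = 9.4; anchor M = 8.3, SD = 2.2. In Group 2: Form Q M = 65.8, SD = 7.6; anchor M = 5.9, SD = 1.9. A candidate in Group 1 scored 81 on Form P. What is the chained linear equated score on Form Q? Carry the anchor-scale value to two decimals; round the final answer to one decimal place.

85.7

Form P → anchor (Group 1): v = (2.2/9.4)(81 − 70.0) + 8.3 = 10.87
anchor → Form Q (Group 2): y = (7.6/1.9)(10.87 − 5.9) + 65.8 = 85.7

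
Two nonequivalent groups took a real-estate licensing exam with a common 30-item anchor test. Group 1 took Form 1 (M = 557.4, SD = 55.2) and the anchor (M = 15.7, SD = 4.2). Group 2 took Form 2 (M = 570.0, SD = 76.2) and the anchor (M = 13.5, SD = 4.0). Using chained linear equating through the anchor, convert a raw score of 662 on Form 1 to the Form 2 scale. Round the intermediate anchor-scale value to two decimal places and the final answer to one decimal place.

Form 1 → anchor (Group 1): v = (4.2/55.2)(662 − 557.4) + 15.7 = 23.66
anchor → Form 2 (Group 2): y = (76.2/4.0)(23.66 − 13.5) + 570.0 = 763.5

763.5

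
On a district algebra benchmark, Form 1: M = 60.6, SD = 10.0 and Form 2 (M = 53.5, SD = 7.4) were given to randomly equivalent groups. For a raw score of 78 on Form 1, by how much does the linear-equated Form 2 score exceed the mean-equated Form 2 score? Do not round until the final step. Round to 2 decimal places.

-4.52

Mean-equated: 78 + (53.5 − 60.6) = 70.90
Linear-equated: (7.4/10.0)(78 − 60.6) + 53.5 = 66.376
Difference = 66.376 − 70.90 = -4.52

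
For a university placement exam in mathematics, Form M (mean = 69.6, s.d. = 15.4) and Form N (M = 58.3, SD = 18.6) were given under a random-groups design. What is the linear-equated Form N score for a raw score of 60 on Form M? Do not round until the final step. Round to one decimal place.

46.7

Linear equating: y = (SD_Y/SD_X)(x − M_X) + M_Y
y = (18.6/15.4)(60 − 69.6) + 58.3
y = 1.207792 × -9.6 + 58.3 = -11.5948 + 58.3 = 46.7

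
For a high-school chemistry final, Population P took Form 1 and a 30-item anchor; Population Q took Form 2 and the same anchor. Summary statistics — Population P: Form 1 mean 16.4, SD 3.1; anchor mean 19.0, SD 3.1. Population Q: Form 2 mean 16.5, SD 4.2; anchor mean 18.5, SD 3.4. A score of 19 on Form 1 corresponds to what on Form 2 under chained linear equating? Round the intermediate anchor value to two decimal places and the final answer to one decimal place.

Form 1 → anchor (Population P): v = (3.1/3.1)(19 − 16.4) + 19.0 = 21.60
anchor → Form 2 (Population Q): y = (4.2/3.4)(21.60 − 18.5) + 16.5 = 20.3

20.3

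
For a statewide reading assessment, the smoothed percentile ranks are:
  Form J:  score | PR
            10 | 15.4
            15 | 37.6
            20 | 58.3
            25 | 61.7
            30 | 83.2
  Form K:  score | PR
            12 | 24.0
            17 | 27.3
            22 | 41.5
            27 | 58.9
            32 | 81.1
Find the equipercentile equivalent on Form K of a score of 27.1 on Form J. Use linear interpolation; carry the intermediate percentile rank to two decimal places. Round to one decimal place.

PR of 27.1 on Form J: 61.7 + (27.1 − 25)/(30 − 25) × (83.2 − 61.7) = 70.73
On Form K, PR 70.73 falls between score 27 (PR 58.9) and 32 (PR 81.1).
Interpolate: 27 + (70.73 − 58.9)/(81.1 − 58.9) × (32 − 27) = 29.7

29.7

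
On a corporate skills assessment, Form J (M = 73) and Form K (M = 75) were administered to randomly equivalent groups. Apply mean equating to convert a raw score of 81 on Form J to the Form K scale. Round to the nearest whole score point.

83

Mean equating: y = x + (M_Y − M_X) = 81 + (75 − 73) = 83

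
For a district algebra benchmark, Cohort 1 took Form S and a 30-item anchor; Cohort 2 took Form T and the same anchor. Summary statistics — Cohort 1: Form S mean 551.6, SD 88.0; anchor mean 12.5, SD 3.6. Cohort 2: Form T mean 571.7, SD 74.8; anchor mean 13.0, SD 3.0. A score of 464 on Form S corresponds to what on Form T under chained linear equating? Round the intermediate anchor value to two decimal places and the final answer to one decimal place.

470.0

Form S → anchor (Cohort 1): v = (3.6/88.0)(464 − 551.6) + 12.5 = 8.92
anchor → Form T (Cohort 2): y = (74.8/3.0)(8.92 − 13.0) + 571.7 = 470.0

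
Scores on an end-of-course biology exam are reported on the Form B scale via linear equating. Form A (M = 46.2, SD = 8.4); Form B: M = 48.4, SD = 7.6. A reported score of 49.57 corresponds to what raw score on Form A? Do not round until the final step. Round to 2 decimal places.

47.49

Invert y = (SD_Y/SD_X)(x − M_X) + M_Y:
x = (SD_X/SD_Y)(y − M_Y) + M_X = (8.4/7.6)(49.57 − 48.4) + 46.2
x = 1.105263 × 1.170 + 46.2 = 47.49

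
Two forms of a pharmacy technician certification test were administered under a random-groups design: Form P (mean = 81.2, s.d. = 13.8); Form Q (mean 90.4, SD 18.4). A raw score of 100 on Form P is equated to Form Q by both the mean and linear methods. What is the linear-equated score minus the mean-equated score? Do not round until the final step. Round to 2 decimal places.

6.27

Mean-equated: 100 + (90.4 − 81.2) = 109.20
Linear-equated: (18.4/13.8)(100 − 81.2) + 90.4 = 115.467
Difference = 115.467 − 109.20 = 6.27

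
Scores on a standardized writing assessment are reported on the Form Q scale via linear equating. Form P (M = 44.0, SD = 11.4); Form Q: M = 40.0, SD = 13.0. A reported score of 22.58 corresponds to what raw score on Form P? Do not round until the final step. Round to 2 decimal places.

Invert y = (SD_Y/SD_X)(x − M_X) + M_Y:
x = (SD_X/SD_Y)(y − M_Y) + M_X = (11.4/13.0)(22.58 − 40.0) + 44.0
x = 0.876923 × -17.420 + 44.0 = 28.72

28.72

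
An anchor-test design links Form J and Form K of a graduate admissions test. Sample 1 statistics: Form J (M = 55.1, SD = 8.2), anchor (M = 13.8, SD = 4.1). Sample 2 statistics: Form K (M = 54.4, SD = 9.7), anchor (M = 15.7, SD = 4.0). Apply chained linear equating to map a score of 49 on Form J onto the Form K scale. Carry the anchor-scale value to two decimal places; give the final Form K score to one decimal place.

42.4

Form J → anchor (Sample 1): v = (4.1/8.2)(49 − 55.1) + 13.8 = 10.75
anchor → Form K (Sample 2): y = (9.7/4.0)(10.75 − 15.7) + 54.4 = 42.4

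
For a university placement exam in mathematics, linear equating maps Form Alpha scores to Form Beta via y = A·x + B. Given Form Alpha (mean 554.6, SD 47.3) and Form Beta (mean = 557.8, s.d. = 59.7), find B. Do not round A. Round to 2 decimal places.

-142.19

A = SD_Y / SD_X = 59.7 / 47.3 = 1.262156
B = M_Y − A·M_X = 557.8 − 1.262156 × 554.6 = -142.19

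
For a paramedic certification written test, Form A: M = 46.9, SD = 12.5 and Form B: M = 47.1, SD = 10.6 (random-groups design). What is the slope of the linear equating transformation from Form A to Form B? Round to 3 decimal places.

A = SD_Y / SD_X = 10.6 / 12.5 = 0.848

0.848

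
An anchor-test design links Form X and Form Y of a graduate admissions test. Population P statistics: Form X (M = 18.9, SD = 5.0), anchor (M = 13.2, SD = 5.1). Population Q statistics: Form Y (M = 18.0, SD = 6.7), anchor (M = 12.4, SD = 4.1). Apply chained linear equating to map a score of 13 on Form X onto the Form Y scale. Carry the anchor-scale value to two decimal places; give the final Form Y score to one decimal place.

Form X → anchor (Population P): v = (5.1/5.0)(13 − 18.9) + 13.2 = 7.18
anchor → Form Y (Population Q): y = (6.7/4.1)(7.18 − 12.4) + 18.0 = 9.5

9.5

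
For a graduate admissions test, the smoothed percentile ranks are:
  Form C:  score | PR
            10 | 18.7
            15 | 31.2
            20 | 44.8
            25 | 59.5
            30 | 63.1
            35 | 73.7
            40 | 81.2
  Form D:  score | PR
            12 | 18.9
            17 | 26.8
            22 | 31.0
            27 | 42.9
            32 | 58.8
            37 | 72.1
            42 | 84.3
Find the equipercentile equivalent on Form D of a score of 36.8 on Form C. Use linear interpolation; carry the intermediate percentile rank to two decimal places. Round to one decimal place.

38.8

PR of 36.8 on Form C: 73.7 + (36.8 − 35)/(40 − 35) × (81.2 − 73.7) = 76.40
On Form D, PR 76.40 falls between score 37 (PR 72.1) and 42 (PR 84.3).
Interpolate: 37 + (76.40 − 72.1)/(84.3 − 72.1) × (42 − 37) = 38.8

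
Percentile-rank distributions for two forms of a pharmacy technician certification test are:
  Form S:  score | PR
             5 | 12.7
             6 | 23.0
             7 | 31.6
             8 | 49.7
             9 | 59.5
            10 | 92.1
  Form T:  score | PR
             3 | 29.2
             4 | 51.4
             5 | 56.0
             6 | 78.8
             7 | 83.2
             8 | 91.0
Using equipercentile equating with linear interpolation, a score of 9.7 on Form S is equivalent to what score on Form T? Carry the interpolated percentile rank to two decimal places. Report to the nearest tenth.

6.8

PR of 9.7 on Form S: 59.5 + (9.7 − 9)/(10 − 9) × (92.1 − 59.5) = 82.32
On Form T, PR 82.32 falls between score 6 (PR 78.8) and 7 (PR 83.2).
Interpolate: 6 + (82.32 − 78.8)/(83.2 − 78.8) × (7 − 6) = 6.8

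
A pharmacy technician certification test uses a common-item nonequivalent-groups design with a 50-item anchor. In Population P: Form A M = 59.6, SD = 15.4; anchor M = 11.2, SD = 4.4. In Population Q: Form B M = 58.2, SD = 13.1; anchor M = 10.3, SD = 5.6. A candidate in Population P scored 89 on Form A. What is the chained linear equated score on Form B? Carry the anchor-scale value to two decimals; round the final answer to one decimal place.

Form A → anchor (Population P): v = (4.4/15.4)(89 − 59.6) + 11.2 = 19.60
anchor → Form B (Population Q): y = (13.1/5.6)(19.60 − 10.3) + 58.2 = 80.0

80.0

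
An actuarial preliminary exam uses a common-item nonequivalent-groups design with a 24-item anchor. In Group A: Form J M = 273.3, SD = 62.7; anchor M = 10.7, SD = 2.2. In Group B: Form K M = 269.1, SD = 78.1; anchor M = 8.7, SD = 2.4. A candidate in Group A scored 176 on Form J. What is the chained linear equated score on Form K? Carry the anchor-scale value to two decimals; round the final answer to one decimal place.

Form J → anchor (Group A): v = (2.2/62.7)(176 − 273.3) + 10.7 = 7.29
anchor → Form K (Group B): y = (78.1/2.4)(7.29 − 8.7) + 269.1 = 223.2

223.2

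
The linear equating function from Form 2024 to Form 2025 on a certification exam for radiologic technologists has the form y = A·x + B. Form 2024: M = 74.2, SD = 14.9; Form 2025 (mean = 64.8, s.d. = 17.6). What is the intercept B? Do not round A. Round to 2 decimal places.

A = SD_Y / SD_X = 17.6 / 14.9 = 1.181208
B = M_Y − A·M_X = 64.8 − 1.181208 × 74.2 = -22.85

-22.85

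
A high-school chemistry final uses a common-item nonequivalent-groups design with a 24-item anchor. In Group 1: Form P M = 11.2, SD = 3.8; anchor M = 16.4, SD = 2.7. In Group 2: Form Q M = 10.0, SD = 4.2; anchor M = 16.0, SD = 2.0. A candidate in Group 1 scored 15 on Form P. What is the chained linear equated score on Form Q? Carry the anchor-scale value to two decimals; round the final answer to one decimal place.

16.5

Form P → anchor (Group 1): v = (2.7/3.8)(15 − 11.2) + 16.4 = 19.10
anchor → Form Q (Group 2): y = (4.2/2.0)(19.10 − 16.0) + 10.0 = 16.5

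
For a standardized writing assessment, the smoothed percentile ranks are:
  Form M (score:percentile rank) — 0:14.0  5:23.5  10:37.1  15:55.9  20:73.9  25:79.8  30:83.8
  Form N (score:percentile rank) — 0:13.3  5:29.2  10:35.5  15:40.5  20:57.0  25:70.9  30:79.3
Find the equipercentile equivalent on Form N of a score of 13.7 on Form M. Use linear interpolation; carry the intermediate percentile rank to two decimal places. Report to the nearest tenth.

18.2

PR of 13.7 on Form M: 37.1 + (13.7 − 10)/(15 − 10) × (55.9 − 37.1) = 51.01
On Form N, PR 51.01 falls between score 15 (PR 40.5) and 20 (PR 57.0).
Interpolate: 15 + (51.01 − 40.5)/(57.0 − 40.5) × (20 − 15) = 18.2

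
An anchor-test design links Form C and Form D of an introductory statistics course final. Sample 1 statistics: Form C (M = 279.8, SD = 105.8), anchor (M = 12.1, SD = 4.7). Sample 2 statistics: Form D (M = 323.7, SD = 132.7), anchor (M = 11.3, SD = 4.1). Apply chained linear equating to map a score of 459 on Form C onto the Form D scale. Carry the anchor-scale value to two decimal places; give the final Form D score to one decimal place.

607.2

Form C → anchor (Sample 1): v = (4.7/105.8)(459 − 279.8) + 12.1 = 20.06
anchor → Form D (Sample 2): y = (132.7/4.1)(20.06 − 11.3) + 323.7 = 607.2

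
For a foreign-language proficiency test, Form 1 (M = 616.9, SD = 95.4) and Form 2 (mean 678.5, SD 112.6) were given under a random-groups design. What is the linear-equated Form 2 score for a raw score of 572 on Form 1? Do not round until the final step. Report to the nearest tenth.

625.5

Linear equating: y = (SD_Y/SD_X)(x − M_X) + M_Y
y = (112.6/95.4)(572 − 616.9) + 678.5
y = 1.180294 × -44.9 + 678.5 = -52.9952 + 678.5 = 625.5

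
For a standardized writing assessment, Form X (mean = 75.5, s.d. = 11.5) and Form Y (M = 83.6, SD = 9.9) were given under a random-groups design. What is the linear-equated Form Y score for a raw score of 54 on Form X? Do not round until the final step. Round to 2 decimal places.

Linear equating: y = (SD_Y/SD_X)(x − M_X) + M_Y
y = (9.9/11.5)(54 − 75.5) + 83.6
y = 0.860870 × -21.5 + 83.6 = -18.5087 + 83.6 = 65.09

65.09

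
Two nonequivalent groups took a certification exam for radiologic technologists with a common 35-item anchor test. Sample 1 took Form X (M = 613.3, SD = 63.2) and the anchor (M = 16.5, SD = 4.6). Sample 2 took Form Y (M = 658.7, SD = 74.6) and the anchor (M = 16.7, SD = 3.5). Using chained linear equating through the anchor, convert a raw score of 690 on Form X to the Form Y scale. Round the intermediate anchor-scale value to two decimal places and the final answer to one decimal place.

773.4

Form X → anchor (Sample 1): v = (4.6/63.2)(690 − 613.3) + 16.5 = 22.08
anchor → Form Y (Sample 2): y = (74.6/3.5)(22.08 − 16.7) + 658.7 = 773.4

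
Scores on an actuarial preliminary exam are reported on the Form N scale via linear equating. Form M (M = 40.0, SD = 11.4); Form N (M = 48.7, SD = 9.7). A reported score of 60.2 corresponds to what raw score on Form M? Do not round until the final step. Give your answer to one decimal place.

53.5

Invert y = (SD_Y/SD_X)(x − M_X) + M_Y:
x = (SD_X/SD_Y)(y − M_Y) + M_X = (11.4/9.7)(60.2 − 48.7) + 40.0
x = 1.175258 × 11.500 + 40.0 = 53.5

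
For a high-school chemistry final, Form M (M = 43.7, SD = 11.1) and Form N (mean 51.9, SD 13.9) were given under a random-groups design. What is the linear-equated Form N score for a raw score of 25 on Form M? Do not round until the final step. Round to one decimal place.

Linear equating: y = (SD_Y/SD_X)(x − M_X) + M_Y
y = (13.9/11.1)(25 − 43.7) + 51.9
y = 1.252252 × -18.7 + 51.9 = -23.4171 + 51.9 = 28.5

28.5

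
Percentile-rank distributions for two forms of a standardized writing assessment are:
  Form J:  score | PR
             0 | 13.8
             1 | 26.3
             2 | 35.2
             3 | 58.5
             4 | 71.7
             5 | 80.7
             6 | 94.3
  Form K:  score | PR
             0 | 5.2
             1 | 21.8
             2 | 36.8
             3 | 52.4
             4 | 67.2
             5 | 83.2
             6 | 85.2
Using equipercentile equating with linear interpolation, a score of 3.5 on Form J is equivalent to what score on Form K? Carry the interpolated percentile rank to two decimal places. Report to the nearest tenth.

PR of 3.5 on Form J: 58.5 + (3.5 − 3)/(4 − 3) × (71.7 − 58.5) = 65.10
On Form K, PR 65.10 falls between score 3 (PR 52.4) and 4 (PR 67.2).
Interpolate: 3 + (65.10 − 52.4)/(67.2 − 52.4) × (4 − 3) = 3.9

3.9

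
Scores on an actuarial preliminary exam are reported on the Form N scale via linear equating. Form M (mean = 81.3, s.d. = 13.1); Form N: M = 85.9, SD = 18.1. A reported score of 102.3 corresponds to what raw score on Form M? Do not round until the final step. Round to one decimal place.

Invert y = (SD_Y/SD_X)(x − M_X) + M_Y:
x = (SD_X/SD_Y)(y − M_Y) + M_X = (13.1/18.1)(102.3 − 85.9) + 81.3
x = 0.723757 × 16.400 + 81.3 = 93.2

93.2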